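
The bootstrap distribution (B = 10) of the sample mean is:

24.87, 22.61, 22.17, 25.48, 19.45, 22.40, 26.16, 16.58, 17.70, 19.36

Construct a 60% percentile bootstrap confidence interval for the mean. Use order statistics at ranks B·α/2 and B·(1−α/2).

Sorted replicates: 16.58, 17.70, 19.36, 19.45, 22.17, 22.40, 22.61, 24.87, 25.48, 26.16
α = 0.40; lower rank = 10 × 0.200 = 2; upper rank = 10 × 0.800 = 8.
The 2nd smallest replicate is 17.70; the 8th is 24.87.

(17.70, 24.87)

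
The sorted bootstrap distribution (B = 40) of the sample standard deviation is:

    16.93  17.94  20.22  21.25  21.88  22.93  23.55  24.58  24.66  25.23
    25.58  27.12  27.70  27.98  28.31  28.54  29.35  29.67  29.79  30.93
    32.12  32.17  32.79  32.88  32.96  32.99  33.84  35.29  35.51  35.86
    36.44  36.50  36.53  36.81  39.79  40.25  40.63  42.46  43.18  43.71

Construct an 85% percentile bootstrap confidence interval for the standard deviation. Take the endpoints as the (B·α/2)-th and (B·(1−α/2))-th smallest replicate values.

(20.22, 40.63)

α = 0.15; lower rank = 40 × 0.075 = 3; upper rank = 40 × 0.925 = 37.
The 3rd smallest replicate is 20.22; the 37th is 40.63.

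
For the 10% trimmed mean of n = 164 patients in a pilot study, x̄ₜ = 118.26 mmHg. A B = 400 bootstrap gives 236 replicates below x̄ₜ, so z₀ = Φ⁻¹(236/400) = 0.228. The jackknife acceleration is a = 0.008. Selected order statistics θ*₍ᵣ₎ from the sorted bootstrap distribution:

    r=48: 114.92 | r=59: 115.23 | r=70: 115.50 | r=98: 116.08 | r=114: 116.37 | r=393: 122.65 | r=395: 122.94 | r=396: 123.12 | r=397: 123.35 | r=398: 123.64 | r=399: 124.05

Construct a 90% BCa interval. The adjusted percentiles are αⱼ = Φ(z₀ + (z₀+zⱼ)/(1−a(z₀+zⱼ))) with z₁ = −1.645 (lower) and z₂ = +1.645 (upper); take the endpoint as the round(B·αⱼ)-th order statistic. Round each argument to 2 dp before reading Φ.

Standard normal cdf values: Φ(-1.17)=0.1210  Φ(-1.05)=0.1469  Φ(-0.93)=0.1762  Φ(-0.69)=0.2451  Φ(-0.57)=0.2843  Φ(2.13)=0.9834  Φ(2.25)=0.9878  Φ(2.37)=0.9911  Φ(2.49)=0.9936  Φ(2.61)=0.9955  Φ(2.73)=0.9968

Lower: z₀ + z₁ = 0.228 + (-1.645) = -1.417; 1 − a(z₀+z₁) = 1 − (0.008)(-1.417) = 1.0113; argument = 0.228 + (-1.417)/1.0113 = -1.1731 → -1.17.
α₁ = Φ(-1.17) = 0.1210; rank = round(400 × 0.1210) = 48; θ*₍48₎ = 114.92.
Upper: z₀ + z₂ = 1.873; 1 − a(z₀+z₂) = 0.9850; argument = 2.1295 → 2.13; α₂ = 0.9834; rank = 393; θ*₍393₎ = 122.65.

(114.92, 122.65)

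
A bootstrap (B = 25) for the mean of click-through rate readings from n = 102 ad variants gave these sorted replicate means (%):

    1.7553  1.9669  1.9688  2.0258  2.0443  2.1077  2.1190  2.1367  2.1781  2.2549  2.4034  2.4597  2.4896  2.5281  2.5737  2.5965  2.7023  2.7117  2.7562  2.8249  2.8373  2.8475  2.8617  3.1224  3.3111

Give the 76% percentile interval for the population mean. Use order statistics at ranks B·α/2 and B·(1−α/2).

α = 0.24; lower rank = 25 × 0.120 = 3; upper rank = 25 × 0.880 = 22.
The 3rd smallest replicate is 1.9688; the 22nd is 2.8475.

(1.9688, 2.8475)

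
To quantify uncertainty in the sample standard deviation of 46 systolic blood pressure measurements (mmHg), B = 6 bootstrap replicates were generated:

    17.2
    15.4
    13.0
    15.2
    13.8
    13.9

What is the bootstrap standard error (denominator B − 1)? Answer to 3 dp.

Bootstrap SE is the standard deviation of the 6 replicate standard deviations.
Mean of replicates: (17.2 + 15.4 + 13.0 + 15.2 + 13.8 + 13.9) / 6 = 88.5000 / 6 = 14.7500
Sum of squared deviations: (+2.4500)² + (+0.6500)² + (−1.7500)² + (+0.4500)² + (−0.9500)² + (−0.8500)² = 11.3150
Variance = 11.3150 / 5 = 2.2630
SE* = √2.2630

SE* = 1.504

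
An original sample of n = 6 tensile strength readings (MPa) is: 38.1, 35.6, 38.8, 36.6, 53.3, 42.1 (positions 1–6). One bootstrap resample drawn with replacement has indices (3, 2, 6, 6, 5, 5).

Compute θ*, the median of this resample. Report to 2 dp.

Resample values: 38.8, 35.6, 42.1, 42.1, 53.3, 53.3.
Sorted: 35.6, 38.8, 42.1, 42.1, 53.3, 53.3
Median = average of the two middle values = 42.10

θ* = 42.10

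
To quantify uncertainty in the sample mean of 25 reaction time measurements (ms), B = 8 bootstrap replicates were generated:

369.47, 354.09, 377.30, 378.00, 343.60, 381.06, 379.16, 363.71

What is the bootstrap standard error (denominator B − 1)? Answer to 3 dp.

Bootstrap SE is the standard deviation of the 8 replicate means.
Mean of replicates: (369.47 + 354.09 + 377.30 + 378.00 + 343.60 + 381.06 + 379.16 + 363.71) / 8 = 2946.3900 / 8 = 368.2987
Sum of squared deviations: (+1.1713)² + (−14.2088)² + (+9.0013)² + (+9.7013)² + (−24.6987)² + (+12.7613)² + (+10.8613)² + (−4.5888)² = 1290.2983
Variance = 1290.2983 / 7 = 184.3283
SE* = √184.3283

SE* = 13.577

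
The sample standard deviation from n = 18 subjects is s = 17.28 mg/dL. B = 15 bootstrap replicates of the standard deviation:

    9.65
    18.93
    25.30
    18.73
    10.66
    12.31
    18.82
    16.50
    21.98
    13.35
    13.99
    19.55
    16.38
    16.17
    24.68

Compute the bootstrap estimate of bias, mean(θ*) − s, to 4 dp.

mean(θ*) = (9.65 + 18.93 + 25.30 + 18.73 + 10.66 + 12.31 + 18.82 + 16.50 + 21.98 + 13.35 + 13.99 + 19.55 + 16.38 + 16.17 + 24.68) / 15 = 17.13333
bias = 17.13333 − 17.28

bias = −0.1467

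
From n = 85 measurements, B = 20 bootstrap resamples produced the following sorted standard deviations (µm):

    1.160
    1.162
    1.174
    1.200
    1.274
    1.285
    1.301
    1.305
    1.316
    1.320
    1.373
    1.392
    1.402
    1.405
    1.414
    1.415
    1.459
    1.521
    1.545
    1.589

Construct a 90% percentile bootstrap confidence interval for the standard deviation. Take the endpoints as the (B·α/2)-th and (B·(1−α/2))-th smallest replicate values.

α = 0.10; lower rank = 20 × 0.050 = 1; upper rank = 20 × 0.950 = 19.
The 1st smallest replicate is 1.160; the 19th is 1.545.

(1.160, 1.545)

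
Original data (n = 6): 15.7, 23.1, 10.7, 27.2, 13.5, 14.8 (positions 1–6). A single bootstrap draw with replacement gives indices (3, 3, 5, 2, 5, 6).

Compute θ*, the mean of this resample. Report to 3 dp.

Resample values: 10.7, 10.7, 13.5, 23.1, 13.5, 14.8.
Mean = (10.7 + 10.7 + 13.5 + 23.1 + 13.5 + 14.8) / 6 = 86.30 / 6 = 14.383

θ* = 14.383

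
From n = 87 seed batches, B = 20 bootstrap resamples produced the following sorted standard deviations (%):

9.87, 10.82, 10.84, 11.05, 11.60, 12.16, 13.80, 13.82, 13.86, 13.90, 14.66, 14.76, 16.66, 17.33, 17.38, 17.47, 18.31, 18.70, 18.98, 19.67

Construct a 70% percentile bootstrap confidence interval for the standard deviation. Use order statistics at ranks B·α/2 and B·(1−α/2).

α = 0.30; lower rank = 20 × 0.150 = 3; upper rank = 20 × 0.850 = 17.
The 3rd smallest replicate is 10.84; the 17th is 18.31.

(10.84, 18.31)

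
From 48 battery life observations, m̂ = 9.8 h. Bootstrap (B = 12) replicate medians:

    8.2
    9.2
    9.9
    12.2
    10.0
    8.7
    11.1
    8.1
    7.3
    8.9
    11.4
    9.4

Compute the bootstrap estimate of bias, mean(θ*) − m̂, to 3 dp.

mean(θ*) = (8.2 + 9.2 + 9.9 + 12.2 + 10.0 + 8.7 + 11.1 + 8.1 + 7.3 + 8.9 + 11.4 + 9.4) / 12 = 9.5333
bias = 9.5333 − 9.8

bias = −0.267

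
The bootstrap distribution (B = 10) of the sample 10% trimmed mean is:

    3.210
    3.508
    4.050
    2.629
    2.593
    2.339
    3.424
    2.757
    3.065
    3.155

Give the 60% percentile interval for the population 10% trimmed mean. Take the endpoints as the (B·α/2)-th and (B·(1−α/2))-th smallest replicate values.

(2.593, 3.424)

Sorted replicates: 2.339, 2.593, 2.629, 2.757, 3.065, 3.155, 3.210, 3.424, 3.508, 4.050
α = 0.40; lower rank = 10 × 0.200 = 2; upper rank = 10 × 0.800 = 8.
The 2nd smallest replicate is 2.593; the 8th is 3.424.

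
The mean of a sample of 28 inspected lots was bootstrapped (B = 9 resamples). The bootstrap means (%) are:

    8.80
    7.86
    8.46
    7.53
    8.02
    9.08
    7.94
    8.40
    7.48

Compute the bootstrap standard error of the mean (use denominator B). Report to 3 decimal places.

Bootstrap SE is the standard deviation of the 9 replicate means.
Mean of replicates: (8.80 + 7.86 + 8.46 + 7.53 + 8.02 + 9.08 + 7.94 + 8.40 + 7.48) / 9 = 73.5700 / 9 = 8.1744
Sum of squared deviations: (+0.6256)² + (−0.3144)² + (+0.2856)² + (−0.6444)² + (−0.1544)² + (+0.9056)² + (−0.2344)² + (+0.2256)² + (−0.6944)² = 2.4190
Variance = 2.4190 / 9 = 0.2688
SE* = √0.2688

SE* = 0.518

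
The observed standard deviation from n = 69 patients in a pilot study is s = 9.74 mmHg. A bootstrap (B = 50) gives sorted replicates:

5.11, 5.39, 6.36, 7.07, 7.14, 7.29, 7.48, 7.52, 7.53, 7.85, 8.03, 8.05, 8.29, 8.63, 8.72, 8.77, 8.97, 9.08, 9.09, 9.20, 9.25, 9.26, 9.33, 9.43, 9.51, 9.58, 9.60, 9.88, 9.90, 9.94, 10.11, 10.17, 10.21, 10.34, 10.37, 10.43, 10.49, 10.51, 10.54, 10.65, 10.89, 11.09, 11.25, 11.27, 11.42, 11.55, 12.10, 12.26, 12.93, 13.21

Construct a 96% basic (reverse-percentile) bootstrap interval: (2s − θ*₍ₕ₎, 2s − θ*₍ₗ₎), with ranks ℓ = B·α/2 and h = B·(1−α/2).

Percentile endpoints at ranks 1 and 49: θ*₍1₎ = 5.11, θ*₍49₎ = 12.93.
Basic interval reflects these around s:
  lower = 2 × 9.74 − 12.93 = 6.55
  upper = 2 × 9.74 − 5.11 = 14.37

(6.55, 14.37)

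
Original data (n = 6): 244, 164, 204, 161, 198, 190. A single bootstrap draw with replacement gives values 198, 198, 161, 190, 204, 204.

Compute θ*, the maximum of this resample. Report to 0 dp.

θ* = 204

Maximum = 204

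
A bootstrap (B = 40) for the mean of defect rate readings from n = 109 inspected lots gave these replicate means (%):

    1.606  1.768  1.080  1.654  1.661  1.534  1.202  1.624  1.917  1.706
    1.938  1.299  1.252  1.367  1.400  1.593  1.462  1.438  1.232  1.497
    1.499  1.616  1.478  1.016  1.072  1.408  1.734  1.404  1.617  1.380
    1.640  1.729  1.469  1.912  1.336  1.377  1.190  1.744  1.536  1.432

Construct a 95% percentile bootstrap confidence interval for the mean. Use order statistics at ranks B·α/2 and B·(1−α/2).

Sorted replicates: 1.016, 1.072, 1.080, 1.190, 1.202, 1.232, 1.252, 1.299, 1.336, 1.367, 1.377, 1.380, 1.400, 1.404, 1.408, 1.432, 1.438, 1.462, 1.469, 1.478, 1.497, 1.499, 1.534, 1.536, 1.593, 1.606, 1.616, 1.617, 1.624, 1.640, 1.654, 1.661, 1.706, 1.729, 1.734, 1.744, 1.768, 1.912, 1.917, 1.938
α = 0.05; lower rank = 40 × 0.025 = 1; upper rank = 40 × 0.975 = 39.
The 1st smallest replicate is 1.016; the 39th is 1.917.

(1.016, 1.917)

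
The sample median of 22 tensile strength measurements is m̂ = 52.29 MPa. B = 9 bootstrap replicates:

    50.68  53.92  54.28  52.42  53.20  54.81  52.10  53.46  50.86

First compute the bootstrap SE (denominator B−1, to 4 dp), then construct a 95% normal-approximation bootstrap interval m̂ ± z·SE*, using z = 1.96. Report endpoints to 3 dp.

Mean of replicates = 52.8589; sum of squared deviations = 16.9417; SE* = √(16.9417/8) = 1.4552
Margin = 1.96 × 1.4552 = 2.8522
Interval: 52.29 ± 2.8522

(49.438, 55.142)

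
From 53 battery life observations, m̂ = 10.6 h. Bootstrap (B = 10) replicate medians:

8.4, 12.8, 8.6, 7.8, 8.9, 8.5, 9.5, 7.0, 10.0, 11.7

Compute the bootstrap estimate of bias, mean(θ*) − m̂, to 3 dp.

mean(θ*) = (8.4 + 12.8 + 8.6 + 7.8 + 8.9 + 8.5 + 9.5 + 7.0 + 10.0 + 11.7) / 10 = 9.3200
bias = 9.3200 − 10.6

bias = −1.280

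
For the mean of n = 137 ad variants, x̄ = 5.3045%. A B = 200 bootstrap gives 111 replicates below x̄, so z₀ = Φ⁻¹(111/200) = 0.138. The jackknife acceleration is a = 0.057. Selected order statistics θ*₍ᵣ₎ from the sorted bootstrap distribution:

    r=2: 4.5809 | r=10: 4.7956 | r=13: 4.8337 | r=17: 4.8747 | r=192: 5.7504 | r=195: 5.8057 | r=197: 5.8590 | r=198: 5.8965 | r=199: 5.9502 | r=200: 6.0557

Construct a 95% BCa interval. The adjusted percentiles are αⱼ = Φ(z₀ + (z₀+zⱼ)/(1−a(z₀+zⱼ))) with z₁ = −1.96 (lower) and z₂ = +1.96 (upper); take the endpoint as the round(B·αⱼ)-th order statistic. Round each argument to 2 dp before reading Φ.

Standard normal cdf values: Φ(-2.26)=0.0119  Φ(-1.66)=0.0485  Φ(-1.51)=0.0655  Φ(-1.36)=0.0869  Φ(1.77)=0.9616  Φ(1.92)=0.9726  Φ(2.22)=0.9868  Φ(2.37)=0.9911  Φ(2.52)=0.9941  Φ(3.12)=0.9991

Lower: z₀ + z₁ = 0.138 + (-1.960) = -1.822; 1 − a(z₀+z₁) = 1 − (0.057)(-1.822) = 1.1039; argument = 0.138 + (-1.822)/1.1039 = -1.5126 → -1.51.
α₁ = Φ(-1.51) = 0.0655; rank = round(200 × 0.0655) = 13; θ*₍13₎ = 4.8337.
Upper: z₀ + z₂ = 2.098; 1 − a(z₀+z₂) = 0.8804; argument = 2.5210 → 2.52; α₂ = 0.9941; rank = 199; θ*₍199₎ = 5.9502.

(4.8337, 5.9502)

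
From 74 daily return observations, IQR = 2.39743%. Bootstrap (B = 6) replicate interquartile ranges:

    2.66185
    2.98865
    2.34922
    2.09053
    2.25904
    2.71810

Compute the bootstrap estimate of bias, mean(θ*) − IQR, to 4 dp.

bias = +0.1138

mean(θ*) = (2.66185 + 2.98865 + 2.34922 + 2.09053 + 2.25904 + 2.71810) / 6 = 2.51123
bias = 2.51123 − 2.39743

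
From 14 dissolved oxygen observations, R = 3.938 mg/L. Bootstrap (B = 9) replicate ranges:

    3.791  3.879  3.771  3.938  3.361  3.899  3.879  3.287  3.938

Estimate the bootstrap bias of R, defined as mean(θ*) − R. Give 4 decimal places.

bias = −0.1888

mean(θ*) = (3.791 + 3.879 + 3.771 + 3.938 + 3.361 + 3.899 + 3.879 + 3.287 + 3.938) / 9 = 3.74922
bias = 3.74922 − 3.938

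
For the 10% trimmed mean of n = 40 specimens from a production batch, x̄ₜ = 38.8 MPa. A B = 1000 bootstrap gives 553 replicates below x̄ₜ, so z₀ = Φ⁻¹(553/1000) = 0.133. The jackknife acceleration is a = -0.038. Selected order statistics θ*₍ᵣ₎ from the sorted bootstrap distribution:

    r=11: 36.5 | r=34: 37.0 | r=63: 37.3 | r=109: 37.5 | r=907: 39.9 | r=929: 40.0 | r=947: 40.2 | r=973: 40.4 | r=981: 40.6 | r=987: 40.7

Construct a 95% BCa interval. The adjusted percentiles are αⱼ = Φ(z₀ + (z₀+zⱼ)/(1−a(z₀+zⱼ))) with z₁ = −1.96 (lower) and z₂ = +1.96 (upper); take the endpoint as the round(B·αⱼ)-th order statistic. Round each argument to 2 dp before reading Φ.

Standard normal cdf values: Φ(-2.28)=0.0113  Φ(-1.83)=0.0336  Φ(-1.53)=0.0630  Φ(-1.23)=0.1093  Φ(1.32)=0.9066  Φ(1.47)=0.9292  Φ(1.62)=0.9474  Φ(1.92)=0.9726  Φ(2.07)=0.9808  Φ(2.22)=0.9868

(37.0, 40.6)

Lower: z₀ + z₁ = 0.133 + (-1.960) = -1.827; 1 − a(z₀+z₁) = 1 − (-0.038)(-1.827) = 0.9306; argument = 0.133 + (-1.827)/0.9306 = -1.8303 → -1.83.
α₁ = Φ(-1.83) = 0.0336; rank = round(1000 × 0.0336) = 34; θ*₍34₎ = 37.0.
Upper: z₀ + z₂ = 2.093; 1 − a(z₀+z₂) = 1.0795; argument = 2.0718 → 2.07; α₂ = 0.9808; rank = 981; θ*₍981₎ = 40.6.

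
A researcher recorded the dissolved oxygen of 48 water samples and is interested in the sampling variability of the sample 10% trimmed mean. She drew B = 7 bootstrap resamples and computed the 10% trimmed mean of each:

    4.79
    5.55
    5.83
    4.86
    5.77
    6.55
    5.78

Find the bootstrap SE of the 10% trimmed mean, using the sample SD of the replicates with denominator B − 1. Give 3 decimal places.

Bootstrap SE is the standard deviation of the 7 replicate 10% trimmed means.
Mean of replicates: (4.79 + 5.55 + 5.83 + 4.86 + 5.77 + 6.55 + 5.78) / 7 = 39.1300 / 7 = 5.5900
Sum of squared deviations: (−0.8000)² + (−0.0400)² + (+0.2400)² + (−0.7300)² + (+0.1800)² + (+0.9600)² + (+0.1900)² = 2.2222
Variance = 2.2222 / 6 = 0.3704
SE* = √0.3704

SE* = 0.609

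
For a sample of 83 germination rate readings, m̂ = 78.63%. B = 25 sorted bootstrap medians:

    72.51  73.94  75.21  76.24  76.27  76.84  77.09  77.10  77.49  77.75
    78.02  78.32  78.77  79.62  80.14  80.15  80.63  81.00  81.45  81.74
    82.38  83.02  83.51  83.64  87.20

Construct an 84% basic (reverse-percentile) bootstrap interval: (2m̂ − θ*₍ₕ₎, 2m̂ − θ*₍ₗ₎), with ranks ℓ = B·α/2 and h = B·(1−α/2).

(73.75, 83.32)

Percentile endpoints at ranks 2 and 23: θ*₍2₎ = 73.94, θ*₍23₎ = 83.51.
Basic interval reflects these around m̂:
  lower = 2 × 78.63 − 83.51 = 73.75
  upper = 2 × 78.63 − 73.94 = 83.32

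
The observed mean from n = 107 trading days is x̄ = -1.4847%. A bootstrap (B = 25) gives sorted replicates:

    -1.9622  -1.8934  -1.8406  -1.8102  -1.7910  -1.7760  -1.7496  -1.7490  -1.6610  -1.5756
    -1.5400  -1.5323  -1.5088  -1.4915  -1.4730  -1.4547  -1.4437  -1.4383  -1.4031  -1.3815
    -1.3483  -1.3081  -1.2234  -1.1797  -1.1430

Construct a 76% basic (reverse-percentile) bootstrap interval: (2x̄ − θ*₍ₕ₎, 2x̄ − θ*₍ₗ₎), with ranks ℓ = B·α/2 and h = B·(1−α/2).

(-1.6613, -1.1288)

Percentile endpoints at ranks 3 and 22: θ*₍3₎ = -1.8406, θ*₍22₎ = -1.3081.
Basic interval reflects these around x̄:
  lower = 2 × -1.4847 − -1.3081 = -1.6613
  upper = 2 × -1.4847 − -1.8406 = -1.1288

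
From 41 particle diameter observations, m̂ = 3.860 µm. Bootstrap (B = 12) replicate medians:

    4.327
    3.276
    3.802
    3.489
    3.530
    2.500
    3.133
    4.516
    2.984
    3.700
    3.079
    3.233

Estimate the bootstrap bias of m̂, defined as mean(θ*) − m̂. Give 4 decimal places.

mean(θ*) = (4.327 + 3.276 + 3.802 + 3.489 + 3.530 + 2.500 + 3.133 + 4.516 + 2.984 + 3.700 + 3.079 + 3.233) / 12 = 3.46408
bias = 3.46408 − 3.860

bias = −0.3959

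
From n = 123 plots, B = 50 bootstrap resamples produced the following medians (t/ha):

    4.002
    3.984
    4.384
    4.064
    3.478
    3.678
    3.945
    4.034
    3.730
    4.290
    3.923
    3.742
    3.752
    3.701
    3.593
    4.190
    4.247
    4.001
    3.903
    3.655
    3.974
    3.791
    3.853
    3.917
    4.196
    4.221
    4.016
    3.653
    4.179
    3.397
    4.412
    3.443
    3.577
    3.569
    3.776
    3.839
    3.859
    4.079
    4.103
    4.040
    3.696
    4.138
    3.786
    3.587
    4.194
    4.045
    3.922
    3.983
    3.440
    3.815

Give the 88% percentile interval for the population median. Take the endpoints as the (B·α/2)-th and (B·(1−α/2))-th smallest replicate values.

(3.443, 4.247)

Sorted replicates: 3.397, 3.440, 3.443, 3.478, 3.569, 3.577, 3.587, 3.593, 3.653, 3.655, 3.678, 3.696, 3.701, 3.730, 3.742, 3.752, 3.776, 3.786, 3.791, 3.815, 3.839, 3.853, 3.859, 3.903, 3.917, 3.922, 3.923, 3.945, 3.974, 3.983, 3.984, 4.001, 4.002, 4.016, 4.034, 4.040, 4.045, 4.064, 4.079, 4.103, 4.138, 4.179, 4.190, 4.194, 4.196, 4.221, 4.247, 4.290, 4.384, 4.412
α = 0.12; lower rank = 50 × 0.060 = 3; upper rank = 50 × 0.940 = 47.
The 3rd smallest replicate is 3.443; the 47th is 4.247.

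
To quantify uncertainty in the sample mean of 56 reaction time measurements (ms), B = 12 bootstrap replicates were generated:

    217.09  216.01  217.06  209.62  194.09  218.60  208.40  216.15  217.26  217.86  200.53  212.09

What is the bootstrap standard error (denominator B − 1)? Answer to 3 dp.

SE* = 7.754

Bootstrap SE is the standard deviation of the 12 replicate means.
Mean of replicates: (217.09 + 216.01 + 217.06 + 209.62 + 194.09 + 218.60 + 208.40 + 216.15 + 217.26 + 217.86 + 200.53 + 212.09) / 12 = 2544.7600 / 12 = 212.0633
Sum of squared deviations: (+5.0267)² + (+3.9467)² + (+4.9967)² + (−2.4433)² + (−17.9733)² + (+6.5367)² + (−3.6633)² + (+4.0867)² + (+5.1967)² + (+5.7967)² + (−11.5333)² + (+0.0267)² = 661.2949
Variance = 661.2949 / 11 = 60.1177
SE* = √60.1177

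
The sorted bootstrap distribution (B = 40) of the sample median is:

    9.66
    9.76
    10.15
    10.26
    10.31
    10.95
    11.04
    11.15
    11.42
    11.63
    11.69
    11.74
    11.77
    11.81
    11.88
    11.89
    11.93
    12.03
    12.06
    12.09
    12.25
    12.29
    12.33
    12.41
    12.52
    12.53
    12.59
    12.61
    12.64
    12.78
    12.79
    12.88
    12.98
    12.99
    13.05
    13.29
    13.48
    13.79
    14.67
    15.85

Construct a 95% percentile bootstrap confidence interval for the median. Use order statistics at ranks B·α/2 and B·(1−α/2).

α = 0.05; lower rank = 40 × 0.025 = 1; upper rank = 40 × 0.975 = 39.
The 1st smallest replicate is 9.66; the 39th is 14.67.

(9.66, 14.67)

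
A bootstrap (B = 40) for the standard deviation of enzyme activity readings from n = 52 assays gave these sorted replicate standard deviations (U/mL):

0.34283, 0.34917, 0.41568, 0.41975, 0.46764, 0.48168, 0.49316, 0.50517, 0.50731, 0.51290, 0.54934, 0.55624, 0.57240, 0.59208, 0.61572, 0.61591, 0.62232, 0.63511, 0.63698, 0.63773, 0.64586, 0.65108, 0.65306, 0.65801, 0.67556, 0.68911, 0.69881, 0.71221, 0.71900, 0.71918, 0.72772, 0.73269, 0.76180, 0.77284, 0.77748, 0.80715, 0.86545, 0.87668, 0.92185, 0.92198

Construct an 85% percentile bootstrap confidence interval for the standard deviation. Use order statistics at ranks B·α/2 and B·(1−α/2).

α = 0.15; lower rank = 40 × 0.075 = 3; upper rank = 40 × 0.925 = 37.
The 3rd smallest replicate is 0.41568; the 37th is 0.86545.

(0.41568, 0.86545)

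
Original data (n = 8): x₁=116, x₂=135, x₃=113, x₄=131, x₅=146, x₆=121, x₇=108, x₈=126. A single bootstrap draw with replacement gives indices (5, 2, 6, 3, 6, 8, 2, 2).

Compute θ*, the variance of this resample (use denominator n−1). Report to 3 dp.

θ* = 112.857

Resample values: 146, 135, 121, 113, 121, 126, 135, 135.
Mean = 129.0000; sum of squared deviations = 790.0000
s² = 790.0000 / 7 = 112.8571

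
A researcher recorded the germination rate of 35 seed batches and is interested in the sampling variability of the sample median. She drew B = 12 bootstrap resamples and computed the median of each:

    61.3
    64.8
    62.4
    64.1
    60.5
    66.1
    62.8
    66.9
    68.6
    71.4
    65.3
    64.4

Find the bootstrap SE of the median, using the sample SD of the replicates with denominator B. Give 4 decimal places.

SE* = 2.9639

Bootstrap SE is the standard deviation of the 12 replicate medians.
Mean of replicates: (61.3 + 64.8 + 62.4 + 64.1 + 60.5 + 66.1 + 62.8 + 66.9 + 68.6 + 71.4 + 65.3 + 64.4) / 12 = 778.60000 / 12 = 64.88333
Sum of squared deviations: (−3.58333)² + (−0.08333)² + (−2.48333)² + (−0.78333)² + (−4.38333)² + (+1.21667)² + (−2.08333)² + (+2.01667)² + (+3.71667)² + (+6.51667)² + (+0.41667)² + (−0.48333)² = 105.41667
Variance = 105.41667 / 12 = 8.78472
SE* = √8.78472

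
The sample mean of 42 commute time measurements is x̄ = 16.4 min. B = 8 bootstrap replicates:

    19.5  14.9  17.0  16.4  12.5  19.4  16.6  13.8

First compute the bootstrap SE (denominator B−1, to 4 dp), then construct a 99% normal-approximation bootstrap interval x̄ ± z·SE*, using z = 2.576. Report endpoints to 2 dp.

Mean of replicates = 16.2625; sum of squared deviations = 43.0787; SE* = √(43.0787/7) = 2.4807
Margin = 2.576 × 2.4807 = 6.390
Interval: 16.4 ± 6.390

(10.01, 22.79)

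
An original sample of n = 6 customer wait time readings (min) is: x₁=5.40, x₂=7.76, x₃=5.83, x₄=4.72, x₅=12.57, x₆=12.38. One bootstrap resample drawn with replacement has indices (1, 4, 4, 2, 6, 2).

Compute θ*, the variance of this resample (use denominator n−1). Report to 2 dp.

Resample values: 5.40, 4.72, 4.72, 7.76, 12.38, 7.76.
Mean = 7.1233; sum of squared deviations = 42.9651
s² = 42.9651 / 5 = 8.5930

θ* = 8.59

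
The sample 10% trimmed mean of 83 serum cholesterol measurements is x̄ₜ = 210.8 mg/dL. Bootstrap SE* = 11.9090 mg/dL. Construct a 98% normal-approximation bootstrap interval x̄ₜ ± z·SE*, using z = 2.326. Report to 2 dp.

(183.10, 238.50)

Margin = 2.326 × 11.9090 = 27.700
Interval: 210.8 ± 27.700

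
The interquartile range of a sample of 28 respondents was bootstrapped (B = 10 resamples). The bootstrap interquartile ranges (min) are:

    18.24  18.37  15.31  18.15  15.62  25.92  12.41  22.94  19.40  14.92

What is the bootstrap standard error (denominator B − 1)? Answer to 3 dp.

Bootstrap SE is the standard deviation of the 10 replicate interquartile ranges.
Mean of replicates: (18.24 + 18.37 + 15.31 + 18.15 + 15.62 + 25.92 + 12.41 + 22.94 + 19.40 + 14.92) / 10 = 181.2800 / 10 = 18.1280
Sum of squared deviations: (+0.1120)² + (+0.2420)² + (−2.8180)² + (+0.0220)² + (−2.5080)² + (+7.7920)² + (−5.7180)² + (+4.8120)² + (+1.2720)² + (−3.2080)² = 142.7782
Variance = 142.7782 / 9 = 15.8642
SE* = √15.8642

SE* = 3.983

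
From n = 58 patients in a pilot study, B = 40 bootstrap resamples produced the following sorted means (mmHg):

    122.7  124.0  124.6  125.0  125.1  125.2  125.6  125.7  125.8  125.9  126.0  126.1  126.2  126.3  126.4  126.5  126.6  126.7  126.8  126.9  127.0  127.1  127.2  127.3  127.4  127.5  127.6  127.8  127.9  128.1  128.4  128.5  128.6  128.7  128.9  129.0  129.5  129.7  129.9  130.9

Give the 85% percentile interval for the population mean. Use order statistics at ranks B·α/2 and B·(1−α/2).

α = 0.15; lower rank = 40 × 0.075 = 3; upper rank = 40 × 0.925 = 37.
The 3rd smallest replicate is 124.6; the 37th is 129.5.

(124.6, 129.5)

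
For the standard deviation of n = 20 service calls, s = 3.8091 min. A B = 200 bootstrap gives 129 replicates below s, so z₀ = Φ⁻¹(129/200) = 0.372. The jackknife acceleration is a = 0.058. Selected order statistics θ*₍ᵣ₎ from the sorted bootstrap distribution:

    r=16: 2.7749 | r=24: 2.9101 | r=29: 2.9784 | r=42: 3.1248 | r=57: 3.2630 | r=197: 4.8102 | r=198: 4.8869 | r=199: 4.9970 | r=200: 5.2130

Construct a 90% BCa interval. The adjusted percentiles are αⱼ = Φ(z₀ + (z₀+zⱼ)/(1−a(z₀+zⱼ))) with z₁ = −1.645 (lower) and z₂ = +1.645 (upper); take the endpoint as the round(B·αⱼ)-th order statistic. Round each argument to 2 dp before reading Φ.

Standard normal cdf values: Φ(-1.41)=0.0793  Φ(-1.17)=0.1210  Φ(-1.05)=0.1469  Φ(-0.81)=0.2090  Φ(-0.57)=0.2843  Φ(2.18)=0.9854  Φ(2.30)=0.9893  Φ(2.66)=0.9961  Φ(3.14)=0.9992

(3.1248, 4.9970)

Lower: z₀ + z₁ = 0.372 + (-1.645) = -1.273; 1 − a(z₀+z₁) = 1 − (0.058)(-1.273) = 1.0738; argument = 0.372 + (-1.273)/1.0738 = -0.8135 → -0.81.
α₁ = Φ(-0.81) = 0.2090; rank = round(200 × 0.2090) = 42; θ*₍42₎ = 3.1248.
Upper: z₀ + z₂ = 2.017; 1 − a(z₀+z₂) = 0.8830; argument = 2.6562 → 2.66; α₂ = 0.9961; rank = 199; θ*₍199₎ = 4.9970.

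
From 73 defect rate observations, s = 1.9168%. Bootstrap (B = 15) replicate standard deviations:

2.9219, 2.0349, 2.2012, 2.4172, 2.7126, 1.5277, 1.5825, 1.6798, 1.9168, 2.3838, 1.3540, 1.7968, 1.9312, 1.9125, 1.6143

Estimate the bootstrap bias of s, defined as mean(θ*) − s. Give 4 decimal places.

mean(θ*) = (2.9219 + 2.0349 + 2.2012 + 2.4172 + 2.7126 + 1.5277 + 1.5825 + 1.6798 + 1.9168 + 2.3838 + 1.3540 + 1.7968 + 1.9312 + 1.9125 + 1.6143) / 15 = 1.99915
bias = 1.99915 − 1.9168

bias = +0.0823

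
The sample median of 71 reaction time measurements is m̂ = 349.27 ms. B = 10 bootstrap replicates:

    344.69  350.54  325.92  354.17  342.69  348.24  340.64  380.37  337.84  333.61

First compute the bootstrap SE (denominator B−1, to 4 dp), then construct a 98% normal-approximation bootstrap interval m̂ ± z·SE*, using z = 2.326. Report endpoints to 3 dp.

Mean of replicates = 345.8710; sum of squared deviations = 1938.2145; SE* = √(1938.2145/9) = 14.6751
Margin = 2.326 × 14.6751 = 34.1343
Interval: 349.27 ± 34.1343

(315.136, 383.404)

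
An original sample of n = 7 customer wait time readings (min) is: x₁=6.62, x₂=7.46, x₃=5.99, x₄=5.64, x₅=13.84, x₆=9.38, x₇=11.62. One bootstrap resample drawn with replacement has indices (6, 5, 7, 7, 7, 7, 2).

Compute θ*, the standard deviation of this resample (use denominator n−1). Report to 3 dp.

Resample values: 9.38, 13.84, 11.62, 11.62, 11.62, 11.62, 7.46.
Mean = 11.0229; sum of squared deviations = 24.7555
s² = 24.7555 / 6 = 4.1259
s = √4.1259 = 2.031

θ* = 2.031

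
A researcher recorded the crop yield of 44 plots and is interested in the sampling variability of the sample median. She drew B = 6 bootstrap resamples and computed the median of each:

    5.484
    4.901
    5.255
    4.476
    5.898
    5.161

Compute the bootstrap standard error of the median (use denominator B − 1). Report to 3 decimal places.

Bootstrap SE is the standard deviation of the 6 replicate medians.
Mean of replicates: (5.484 + 4.901 + 5.255 + 4.476 + 5.898 + 5.161) / 6 = 31.1750 / 6 = 5.1958
Sum of squared deviations: (+0.2882)² + (−0.2948)² + (+0.0592)² + (−0.7198)² + (+0.7022)² + (−0.0348)² = 1.1859
Variance = 1.1859 / 5 = 0.2372
SE* = √0.2372

SE* = 0.487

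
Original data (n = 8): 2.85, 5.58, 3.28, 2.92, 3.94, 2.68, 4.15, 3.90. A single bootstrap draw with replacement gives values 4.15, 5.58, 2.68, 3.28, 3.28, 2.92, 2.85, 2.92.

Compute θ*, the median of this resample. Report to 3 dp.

Sorted: 2.68, 2.85, 2.92, 2.92, 3.28, 3.28, 4.15, 5.58
Median = average of the two middle values = 3.100

θ* = 3.100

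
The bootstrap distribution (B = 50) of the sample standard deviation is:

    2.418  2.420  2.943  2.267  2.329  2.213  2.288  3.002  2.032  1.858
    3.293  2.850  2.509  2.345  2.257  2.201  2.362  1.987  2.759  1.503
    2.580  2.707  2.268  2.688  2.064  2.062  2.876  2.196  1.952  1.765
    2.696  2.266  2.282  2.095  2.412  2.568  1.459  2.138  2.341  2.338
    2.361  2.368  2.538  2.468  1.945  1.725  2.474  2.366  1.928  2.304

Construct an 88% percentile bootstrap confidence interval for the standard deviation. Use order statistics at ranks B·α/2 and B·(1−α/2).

(1.725, 2.876)

Sorted replicates: 1.459, 1.503, 1.725, 1.765, 1.858, 1.928, 1.945, 1.952, 1.987, 2.032, 2.062, 2.064, 2.095, 2.138, 2.196, 2.201, 2.213, 2.257, 2.266, 2.267, 2.268, 2.282, 2.288, 2.304, 2.329, 2.338, 2.341, 2.345, 2.361, 2.362, 2.366, 2.368, 2.412, 2.418, 2.420, 2.468, 2.474, 2.509, 2.538, 2.568, 2.580, 2.688, 2.696, 2.707, 2.759, 2.850, 2.876, 2.943, 3.002, 3.293
α = 0.12; lower rank = 50 × 0.060 = 3; upper rank = 50 × 0.940 = 47.
The 3rd smallest replicate is 1.725; the 47th is 2.876.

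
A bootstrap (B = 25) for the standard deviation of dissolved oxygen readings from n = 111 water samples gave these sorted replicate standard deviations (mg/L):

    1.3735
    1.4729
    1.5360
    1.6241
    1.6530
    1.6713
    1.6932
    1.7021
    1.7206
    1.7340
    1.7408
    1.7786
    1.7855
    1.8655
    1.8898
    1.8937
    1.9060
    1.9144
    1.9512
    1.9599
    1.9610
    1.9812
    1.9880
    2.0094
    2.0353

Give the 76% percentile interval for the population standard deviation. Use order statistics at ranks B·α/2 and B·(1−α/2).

(1.5360, 1.9812)

α = 0.24; lower rank = 25 × 0.120 = 3; upper rank = 25 × 0.880 = 22.
The 3rd smallest replicate is 1.5360; the 22nd is 1.9812.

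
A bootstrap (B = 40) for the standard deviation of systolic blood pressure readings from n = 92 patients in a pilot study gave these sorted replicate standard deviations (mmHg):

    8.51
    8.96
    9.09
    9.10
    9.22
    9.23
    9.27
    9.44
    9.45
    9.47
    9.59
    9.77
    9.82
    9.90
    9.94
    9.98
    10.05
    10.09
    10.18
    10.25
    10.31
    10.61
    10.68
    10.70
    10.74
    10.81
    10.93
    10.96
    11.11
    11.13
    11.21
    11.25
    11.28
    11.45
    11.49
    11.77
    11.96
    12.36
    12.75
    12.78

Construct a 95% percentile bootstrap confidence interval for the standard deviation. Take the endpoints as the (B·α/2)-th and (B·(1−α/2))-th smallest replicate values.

(8.51, 12.75)

α = 0.05; lower rank = 40 × 0.025 = 1; upper rank = 40 × 0.975 = 39.
The 1st smallest replicate is 8.51; the 39th is 12.75.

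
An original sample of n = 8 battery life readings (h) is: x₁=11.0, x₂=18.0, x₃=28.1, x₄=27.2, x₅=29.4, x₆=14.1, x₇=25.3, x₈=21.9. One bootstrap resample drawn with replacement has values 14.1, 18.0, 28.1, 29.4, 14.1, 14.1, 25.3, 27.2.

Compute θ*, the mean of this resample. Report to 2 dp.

Mean = (14.1 + 18.0 + 28.1 + 29.4 + 14.1 + 14.1 + 25.3 + 27.2) / 8 = 170.30 / 8 = 21.29

θ* = 21.29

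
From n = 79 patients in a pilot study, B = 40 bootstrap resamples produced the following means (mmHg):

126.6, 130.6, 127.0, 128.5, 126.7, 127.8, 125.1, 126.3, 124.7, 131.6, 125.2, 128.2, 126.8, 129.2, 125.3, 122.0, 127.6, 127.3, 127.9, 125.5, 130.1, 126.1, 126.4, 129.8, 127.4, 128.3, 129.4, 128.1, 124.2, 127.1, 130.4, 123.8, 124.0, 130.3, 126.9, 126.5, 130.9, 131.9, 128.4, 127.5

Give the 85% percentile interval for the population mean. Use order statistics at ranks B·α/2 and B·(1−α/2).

(124.0, 130.6)

Sorted replicates: 122.0, 123.8, 124.0, 124.2, 124.7, 125.1, 125.2, 125.3, 125.5, 126.1, 126.3, 126.4, 126.5, 126.6, 126.7, 126.8, 126.9, 127.0, 127.1, 127.3, 127.4, 127.5, 127.6, 127.8, 127.9, 128.1, 128.2, 128.3, 128.4, 128.5, 129.2, 129.4, 129.8, 130.1, 130.3, 130.4, 130.6, 130.9, 131.6, 131.9
α = 0.15; lower rank = 40 × 0.075 = 3; upper rank = 40 × 0.925 = 37.
The 3rd smallest replicate is 124.0; the 37th is 130.6.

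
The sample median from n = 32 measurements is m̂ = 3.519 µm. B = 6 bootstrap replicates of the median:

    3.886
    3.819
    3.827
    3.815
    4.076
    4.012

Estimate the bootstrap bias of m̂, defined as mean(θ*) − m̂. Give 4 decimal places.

bias = +0.3868

mean(θ*) = (3.886 + 3.819 + 3.827 + 3.815 + 4.076 + 4.012) / 6 = 3.90583
bias = 3.90583 − 3.519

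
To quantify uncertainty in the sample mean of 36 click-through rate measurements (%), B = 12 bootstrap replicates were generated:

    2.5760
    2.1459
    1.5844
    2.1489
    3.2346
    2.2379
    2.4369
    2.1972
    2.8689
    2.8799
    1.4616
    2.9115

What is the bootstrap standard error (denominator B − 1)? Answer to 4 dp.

Bootstrap SE is the standard deviation of the 12 replicate means.
Mean of replicates: (2.5760 + 2.1459 + 1.5844 + 2.1489 + 3.2346 + 2.2379 + 2.4369 + 2.1972 + 2.8689 + 2.8799 + 1.4616 + 2.9115) / 12 = 28.68370 / 12 = 2.39031
Sum of squared deviations: (+0.18569)² + (−0.24441)² + (−0.80591)² + (−0.24141)² + (+0.84429)² + (−0.15241)² + (+0.04659)² + (−0.19311)² + (+0.47859)² + (+0.48959)² + (−0.92871)² + (+0.52119)² = 3.18039
Variance = 3.18039 / 11 = 0.28913
SE* = √0.28913

SE* = 0.5377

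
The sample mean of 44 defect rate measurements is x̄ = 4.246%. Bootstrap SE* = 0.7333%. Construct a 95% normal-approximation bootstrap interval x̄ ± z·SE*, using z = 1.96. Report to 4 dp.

(2.8087, 5.6833)

Margin = 1.96 × 0.7333 = 1.43727
Interval: 4.246 ± 1.43727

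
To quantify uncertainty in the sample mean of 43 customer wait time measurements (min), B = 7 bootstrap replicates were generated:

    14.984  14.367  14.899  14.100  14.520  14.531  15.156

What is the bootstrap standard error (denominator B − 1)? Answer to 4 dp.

Bootstrap SE is the standard deviation of the 7 replicate means.
Mean of replicates: (14.984 + 14.367 + 14.899 + 14.100 + 14.520 + 14.531 + 15.156) / 7 = 102.55700 / 7 = 14.65100
Sum of squared deviations: (+0.33300)² + (−0.28400)² + (+0.24800)² + (−0.55100)² + (−0.13100)² + (−0.12000)² + (+0.50500)² = 0.84324
Variance = 0.84324 / 6 = 0.14054
SE* = √0.14054

SE* = 0.3749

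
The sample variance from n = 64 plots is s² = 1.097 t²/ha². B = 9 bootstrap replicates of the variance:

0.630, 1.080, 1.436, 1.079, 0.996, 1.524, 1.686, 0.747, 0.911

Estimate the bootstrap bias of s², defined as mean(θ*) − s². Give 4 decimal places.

bias = +0.0240

mean(θ*) = (0.630 + 1.080 + 1.436 + 1.079 + 0.996 + 1.524 + 1.686 + 0.747 + 0.911) / 9 = 1.12100
bias = 1.12100 − 1.097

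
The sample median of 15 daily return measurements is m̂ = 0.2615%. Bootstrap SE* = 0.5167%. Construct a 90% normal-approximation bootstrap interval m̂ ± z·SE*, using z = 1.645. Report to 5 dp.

Margin = 1.645 × 0.5167 = 0.849972
Interval: 0.2615 ± 0.849972

(-0.58847, 1.11147)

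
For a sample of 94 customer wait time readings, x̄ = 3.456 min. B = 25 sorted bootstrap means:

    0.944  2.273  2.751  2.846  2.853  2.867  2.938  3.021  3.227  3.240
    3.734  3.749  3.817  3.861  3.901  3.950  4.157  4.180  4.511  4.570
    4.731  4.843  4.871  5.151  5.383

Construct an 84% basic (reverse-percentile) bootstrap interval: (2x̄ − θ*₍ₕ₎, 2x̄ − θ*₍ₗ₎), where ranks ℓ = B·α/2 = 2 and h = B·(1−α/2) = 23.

(2.041, 4.639)

Percentile endpoints at ranks 2 and 23: θ*₍2₎ = 2.273, θ*₍23₎ = 4.871.
Basic interval reflects these around x̄:
  lower = 2 × 3.456 − 4.871 = 2.041
  upper = 2 × 3.456 − 2.273 = 4.639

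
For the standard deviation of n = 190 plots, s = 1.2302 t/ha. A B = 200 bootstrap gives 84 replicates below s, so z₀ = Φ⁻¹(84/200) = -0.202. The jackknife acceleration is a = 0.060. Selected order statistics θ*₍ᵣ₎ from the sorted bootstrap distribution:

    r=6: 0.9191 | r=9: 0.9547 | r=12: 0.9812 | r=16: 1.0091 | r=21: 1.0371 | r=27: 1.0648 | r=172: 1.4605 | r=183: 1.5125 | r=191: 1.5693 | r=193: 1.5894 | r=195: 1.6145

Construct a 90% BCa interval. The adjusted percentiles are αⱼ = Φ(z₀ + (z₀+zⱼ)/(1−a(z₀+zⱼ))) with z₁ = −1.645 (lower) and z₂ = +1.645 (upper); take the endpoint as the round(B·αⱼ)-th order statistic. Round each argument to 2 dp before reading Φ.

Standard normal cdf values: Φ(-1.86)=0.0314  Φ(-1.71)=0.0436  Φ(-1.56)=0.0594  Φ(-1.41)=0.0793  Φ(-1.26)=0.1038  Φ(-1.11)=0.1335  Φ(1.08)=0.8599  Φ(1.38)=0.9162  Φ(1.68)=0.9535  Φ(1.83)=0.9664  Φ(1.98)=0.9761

(0.9191, 1.5125)

Lower: z₀ + z₁ = -0.202 + (-1.645) = -1.847; 1 − a(z₀+z₁) = 1 − (0.060)(-1.847) = 1.1108; argument = -0.202 + (-1.847)/1.1108 = -1.8647 → -1.86.
α₁ = Φ(-1.86) = 0.0314; rank = round(200 × 0.0314) = 6; θ*₍6₎ = 0.9191.
Upper: z₀ + z₂ = 1.443; 1 − a(z₀+z₂) = 0.9134; argument = 1.3778 → 1.38; α₂ = 0.9162; rank = 183; θ*₍183₎ = 1.5125.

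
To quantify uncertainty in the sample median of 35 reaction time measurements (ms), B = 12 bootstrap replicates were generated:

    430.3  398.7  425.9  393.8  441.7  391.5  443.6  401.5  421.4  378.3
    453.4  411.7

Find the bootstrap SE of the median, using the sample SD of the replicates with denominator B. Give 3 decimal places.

Bootstrap SE is the standard deviation of the 12 replicate medians.
Mean of replicates: (430.3 + 398.7 + 425.9 + 393.8 + 441.7 + 391.5 + 443.6 + 401.5 + 421.4 + 378.3 + 453.4 + 411.7) / 12 = 4991.8000 / 12 = 415.9833
Sum of squared deviations: (+14.3167)² + (−17.2833)² + (+9.9167)² + (−22.1833)² + (+25.7167)² + (−24.4833)² + (+27.6167)² + (−14.4833)² + (+5.4167)² + (−37.6833)² + (+37.4167)² + (−4.2833)² = 6195.0767
Variance = 6195.0767 / 12 = 516.2564
SE* = √516.2564

SE* = 22.721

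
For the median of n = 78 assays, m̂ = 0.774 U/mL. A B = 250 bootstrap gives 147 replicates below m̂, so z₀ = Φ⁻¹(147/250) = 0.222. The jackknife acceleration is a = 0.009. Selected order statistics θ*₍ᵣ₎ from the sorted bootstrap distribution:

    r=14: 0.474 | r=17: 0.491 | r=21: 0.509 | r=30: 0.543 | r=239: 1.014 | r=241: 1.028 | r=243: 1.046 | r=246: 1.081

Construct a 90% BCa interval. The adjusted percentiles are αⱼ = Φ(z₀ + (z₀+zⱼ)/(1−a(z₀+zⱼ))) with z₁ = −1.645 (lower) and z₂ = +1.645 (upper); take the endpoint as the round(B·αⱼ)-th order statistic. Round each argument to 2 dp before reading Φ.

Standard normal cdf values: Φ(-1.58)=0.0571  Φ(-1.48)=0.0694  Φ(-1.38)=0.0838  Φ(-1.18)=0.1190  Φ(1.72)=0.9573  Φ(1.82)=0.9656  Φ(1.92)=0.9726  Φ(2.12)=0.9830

(0.543, 1.081)

Lower: z₀ + z₁ = 0.222 + (-1.645) = -1.423; 1 − a(z₀+z₁) = 1 − (0.009)(-1.423) = 1.0128; argument = 0.222 + (-1.423)/1.0128 = -1.1830 → -1.18.
α₁ = Φ(-1.18) = 0.1190; rank = round(250 × 0.1190) = 30; θ*₍30₎ = 0.543.
Upper: z₀ + z₂ = 1.867; 1 − a(z₀+z₂) = 0.9832; argument = 2.1209 → 2.12; α₂ = 0.9830; rank = 246; θ*₍246₎ = 1.081.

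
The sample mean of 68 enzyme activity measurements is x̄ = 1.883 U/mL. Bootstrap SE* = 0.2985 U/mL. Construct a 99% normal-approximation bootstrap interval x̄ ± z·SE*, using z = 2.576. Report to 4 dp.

Margin = 2.576 × 0.2985 = 0.76894
Interval: 1.883 ± 0.76894

(1.1141, 2.6519)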